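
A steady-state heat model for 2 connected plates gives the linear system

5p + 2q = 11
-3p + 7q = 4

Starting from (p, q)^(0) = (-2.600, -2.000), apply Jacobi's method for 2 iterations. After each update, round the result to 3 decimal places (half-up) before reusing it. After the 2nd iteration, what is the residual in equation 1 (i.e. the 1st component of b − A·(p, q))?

-4.799

Iteration 1:
  p = (11 - (2)·-2.000) / (5) = 3.000
  q = (4 - (-3)·-2.600) / (7) = -0.543
Iteration 2:
  p = (11 - (2)·-0.543) / (5) = 2.417
  q = (4 - (-3)·3.000) / (7) = 1.857
Residual b − A·x = (-4.799, -1.748)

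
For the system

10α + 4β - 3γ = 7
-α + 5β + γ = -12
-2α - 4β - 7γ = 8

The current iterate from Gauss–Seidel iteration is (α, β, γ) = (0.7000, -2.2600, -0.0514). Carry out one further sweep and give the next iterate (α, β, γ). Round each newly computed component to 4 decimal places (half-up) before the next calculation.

(1.5886, -2.0720, -0.4127)

One sweep:
  α = (7 - (4)·-2.2600 - (-3)·-0.0514) / (10) = 1.5886
  β = (-12 - (-1)·1.5886 - (1)·-0.0514) / (5) = -2.0720
  γ = (8 - (-2)·1.5886 - (-4)·-2.0720) / (-7) = -0.4127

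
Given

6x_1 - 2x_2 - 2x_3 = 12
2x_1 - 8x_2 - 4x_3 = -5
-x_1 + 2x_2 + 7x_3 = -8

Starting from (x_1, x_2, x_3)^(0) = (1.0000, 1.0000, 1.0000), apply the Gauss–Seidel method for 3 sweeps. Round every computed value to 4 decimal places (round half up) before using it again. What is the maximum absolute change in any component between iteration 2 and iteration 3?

Iteration 1:
  x_1 = (12 - (-2)·1.0000 - (-2)·1.0000) / (6) = 2.6667
  x_2 = (-5 - (2)·2.6667 - (-4)·1.0000) / (-8) = 0.7917
  x_3 = (-8 - (-1)·2.6667 - (2)·0.7917) / (7) = -0.9881
Iteration 2:
  x_1 = (12 - (-2)·0.7917 - (-2)·-0.9881) / (6) = 1.9345
  x_2 = (-5 - (2)·1.9345 - (-4)·-0.9881) / (-8) = 1.6027
  x_3 = (-8 - (-1)·1.9345 - (2)·1.6027) / (7) = -1.3244
Iteration 3:
  x_1 = (12 - (-2)·1.6027 - (-2)·-1.3244) / (6) = 2.0928
  x_2 = (-5 - (2)·2.0928 - (-4)·-1.3244) / (-8) = 1.8104
  x_3 = (-8 - (-1)·2.0928 - (2)·1.8104) / (7) = -1.3611
Change: (0.1583, 0.2077, -0.0367) → max |·| = 0.2077

0.2077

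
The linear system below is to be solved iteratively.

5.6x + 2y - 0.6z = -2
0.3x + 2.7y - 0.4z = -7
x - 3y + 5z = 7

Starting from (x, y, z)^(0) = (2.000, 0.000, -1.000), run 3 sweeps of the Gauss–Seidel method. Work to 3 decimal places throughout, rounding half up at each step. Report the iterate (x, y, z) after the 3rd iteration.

Iteration 1:
  x = (-2 - (2)·0.000 - (-0.6)·-1.000) / (5.6) = -0.464
  y = (-7 - (0.3)·-0.464 - (-0.4)·-1.000) / (2.7) = -2.689
  z = (7 - (1)·-0.464 - (-3)·-2.689) / (5) = -0.121
Iteration 2:
  x = (-2 - (2)·-2.689 - (-0.6)·-0.121) / (5.6) = 0.590
  y = (-7 - (0.3)·0.590 - (-0.4)·-0.121) / (2.7) = -2.676
  z = (7 - (1)·0.590 - (-3)·-2.676) / (5) = -0.324
Iteration 3:
  x = (-2 - (2)·-2.676 - (-0.6)·-0.324) / (5.6) = 0.564
  y = (-7 - (0.3)·0.564 - (-0.4)·-0.324) / (2.7) = -2.703
  z = (7 - (1)·0.564 - (-3)·-2.703) / (5) = -0.335

(0.564, -2.703, -0.335)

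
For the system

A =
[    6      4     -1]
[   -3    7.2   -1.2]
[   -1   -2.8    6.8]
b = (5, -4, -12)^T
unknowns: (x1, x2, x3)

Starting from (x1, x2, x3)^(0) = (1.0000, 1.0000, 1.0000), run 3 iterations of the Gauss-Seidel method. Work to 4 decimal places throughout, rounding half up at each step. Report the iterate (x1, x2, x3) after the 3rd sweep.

(0.8962, -0.4982, -1.8381)

Iteration 1:
  x1 = (5 - (4)·1.0000 - (-1)·1.0000) / (6) = 0.3333
  x2 = (-4 - (-3)·0.3333 - (-1.2)·1.0000) / (7.2) = -0.2500
  x3 = (-12 - (-1)·0.3333 - (-2.8)·-0.2500) / (6.8) = -1.8186
Iteration 2:
  x1 = (5 - (4)·-0.2500 - (-1)·-1.8186) / (6) = 0.6969
  x2 = (-4 - (-3)·0.6969 - (-1.2)·-1.8186) / (7.2) = -0.5683
  x3 = (-12 - (-1)·0.6969 - (-2.8)·-0.5683) / (6.8) = -1.8962
Iteration 3:
  x1 = (5 - (4)·-0.5683 - (-1)·-1.8962) / (6) = 0.8962
  x2 = (-4 - (-3)·0.8962 - (-1.2)·-1.8962) / (7.2) = -0.4982
  x3 = (-12 - (-1)·0.8962 - (-2.8)·-0.4982) / (6.8) = -1.8381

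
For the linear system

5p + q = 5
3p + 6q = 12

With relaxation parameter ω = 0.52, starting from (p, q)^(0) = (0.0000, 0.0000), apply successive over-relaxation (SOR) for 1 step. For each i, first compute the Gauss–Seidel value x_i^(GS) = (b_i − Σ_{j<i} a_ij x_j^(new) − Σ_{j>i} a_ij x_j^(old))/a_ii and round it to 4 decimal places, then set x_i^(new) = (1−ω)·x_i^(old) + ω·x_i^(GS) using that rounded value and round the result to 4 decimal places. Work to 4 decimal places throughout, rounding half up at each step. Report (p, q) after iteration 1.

(0.5200, 0.9048)

Iteration 1:
  p: GS value = (5 - (1)·0.0000) / (5) = 1.0000;  p ← (1−ω)·0.0000 + ω·1.0000 = 0.5200
  q: GS value = (12 - (3)·0.5200) / (6) = 1.7400;  q ← (1−ω)·0.0000 + ω·1.7400 = 0.9048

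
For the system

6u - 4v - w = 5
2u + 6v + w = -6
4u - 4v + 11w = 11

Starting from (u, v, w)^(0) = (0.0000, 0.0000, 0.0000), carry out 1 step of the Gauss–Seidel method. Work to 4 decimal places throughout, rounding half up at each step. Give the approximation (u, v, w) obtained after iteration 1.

Iteration 1:
  u = (5 - (-4)·0.0000 - (-1)·0.0000) / (6) = 0.8333
  v = (-6 - (2)·0.8333 - (1)·0.0000) / (6) = -1.2778
  w = (11 - (4)·0.8333 - (-4)·-1.2778) / (11) = 0.2323

(0.8333, -1.2778, 0.2323)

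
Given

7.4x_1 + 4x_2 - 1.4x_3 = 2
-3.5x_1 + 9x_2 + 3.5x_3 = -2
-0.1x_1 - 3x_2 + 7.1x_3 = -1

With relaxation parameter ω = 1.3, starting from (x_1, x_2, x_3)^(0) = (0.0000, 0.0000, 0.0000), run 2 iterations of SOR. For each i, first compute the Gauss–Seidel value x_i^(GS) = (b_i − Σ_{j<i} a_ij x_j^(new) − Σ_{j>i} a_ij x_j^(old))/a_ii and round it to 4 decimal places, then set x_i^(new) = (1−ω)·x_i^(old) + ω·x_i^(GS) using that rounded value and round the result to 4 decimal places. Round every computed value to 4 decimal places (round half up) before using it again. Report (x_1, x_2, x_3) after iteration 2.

Iteration 1:
  x_1: GS value = (2 - (4)·0.0000 - (-1.4)·0.0000) / (7.4) = 0.2703;  x_1 ← (1−ω)·0.0000 + ω·0.2703 = 0.3514
  x_2: GS value = (-2 - (-3.5)·0.3514 - (3.5)·0.0000) / (9) = -0.0856;  x_2 ← (1−ω)·0.0000 + ω·-0.0856 = -0.1113
  x_3: GS value = (-1 - (-0.1)·0.3514 - (-3)·-0.1113) / (7.1) = -0.1829;  x_3 ← (1−ω)·0.0000 + ω·-0.1829 = -0.2378
Iteration 2:
  x_1: GS value = (2 - (4)·-0.1113 - (-1.4)·-0.2378) / (7.4) = 0.2854;  x_1 ← (1−ω)·0.3514 + ω·0.2854 = 0.2656
  x_2: GS value = (-2 - (-3.5)·0.2656 - (3.5)·-0.2378) / (9) = -0.0265;  x_2 ← (1−ω)·-0.1113 + ω·-0.0265 = -0.0011
  x_3: GS value = (-1 - (-0.1)·0.2656 - (-3)·-0.0011) / (7.1) = -0.1376;  x_3 ← (1−ω)·-0.2378 + ω·-0.1376 = -0.1075

(0.2656, -0.0011, -0.1075)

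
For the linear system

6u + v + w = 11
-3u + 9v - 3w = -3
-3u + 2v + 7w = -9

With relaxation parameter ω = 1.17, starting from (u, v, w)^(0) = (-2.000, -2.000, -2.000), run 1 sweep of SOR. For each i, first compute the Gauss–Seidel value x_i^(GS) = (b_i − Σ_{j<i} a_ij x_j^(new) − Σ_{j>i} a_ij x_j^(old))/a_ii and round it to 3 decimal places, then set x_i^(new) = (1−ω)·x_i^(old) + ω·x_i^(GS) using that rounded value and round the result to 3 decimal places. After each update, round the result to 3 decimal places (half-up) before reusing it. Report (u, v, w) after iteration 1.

Iteration 1:
  u: GS value = (11 - (1)·-2.000 - (1)·-2.000) / (6) = 2.500;  u ← (1−ω)·-2.000 + ω·2.500 = 3.265
  v: GS value = (-3 - (-3)·3.265 - (-3)·-2.000) / (9) = 0.088;  v ← (1−ω)·-2.000 + ω·0.088 = 0.443
  w: GS value = (-9 - (-3)·3.265 - (2)·0.443) / (7) = -0.013;  w ← (1−ω)·-2.000 + ω·-0.013 = 0.325

(3.265, 0.443, 0.325)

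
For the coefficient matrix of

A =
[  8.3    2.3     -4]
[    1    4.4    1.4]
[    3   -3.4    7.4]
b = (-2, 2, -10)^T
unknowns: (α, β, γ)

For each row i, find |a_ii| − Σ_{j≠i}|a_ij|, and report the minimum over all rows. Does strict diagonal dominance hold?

row 1: |8.3| − (2.3+4) = 2
row 2: |4.4| − (1+1.4) = 2
row 3: |7.4| − (3+3.4) = 1
minimum over rows = 1 → strictly diagonally dominant (convergence guaranteed)

1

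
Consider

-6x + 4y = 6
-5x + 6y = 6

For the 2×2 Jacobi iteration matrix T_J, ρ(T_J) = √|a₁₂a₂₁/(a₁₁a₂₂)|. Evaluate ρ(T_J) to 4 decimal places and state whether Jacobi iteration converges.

a₁₂a₂₁/(a₁₁a₂₂) = (4)·(-5) / ((-6)·(6)) = 0.555556
ρ = √|0.555556| = √0.555556 = 0.7454
ρ < 1, so Jacobi converges

0.7454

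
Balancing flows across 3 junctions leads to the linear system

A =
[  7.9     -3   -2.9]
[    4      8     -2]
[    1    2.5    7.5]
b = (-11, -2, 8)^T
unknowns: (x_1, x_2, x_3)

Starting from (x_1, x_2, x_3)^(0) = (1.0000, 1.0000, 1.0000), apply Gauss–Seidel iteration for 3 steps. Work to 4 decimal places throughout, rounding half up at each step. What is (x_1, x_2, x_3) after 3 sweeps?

Iteration 1:
  x_1 = (-11 - (-3)·1.0000 - (-2.9)·1.0000) / (7.9) = -0.6456
  x_2 = (-2 - (4)·-0.6456 - (-2)·1.0000) / (8) = 0.3228
  x_3 = (8 - (1)·-0.6456 - (2.5)·0.3228) / (7.5) = 1.0451
Iteration 2:
  x_1 = (-11 - (-3)·0.3228 - (-2.9)·1.0451) / (7.9) = -0.8862
  x_2 = (-2 - (4)·-0.8862 - (-2)·1.0451) / (8) = 0.4544
  x_3 = (8 - (1)·-0.8862 - (2.5)·0.4544) / (7.5) = 1.0334
Iteration 3:
  x_1 = (-11 - (-3)·0.4544 - (-2.9)·1.0334) / (7.9) = -0.8405
  x_2 = (-2 - (4)·-0.8405 - (-2)·1.0334) / (8) = 0.4286
  x_3 = (8 - (1)·-0.8405 - (2.5)·0.4286) / (7.5) = 1.0359

(-0.8405, 0.4286, 1.0359)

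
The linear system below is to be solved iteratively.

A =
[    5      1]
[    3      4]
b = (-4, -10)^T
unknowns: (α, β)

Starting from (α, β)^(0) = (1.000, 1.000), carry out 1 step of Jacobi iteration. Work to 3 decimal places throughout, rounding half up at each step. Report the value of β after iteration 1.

Iteration 1:
  α = (-4 - (1)·1.000) / (5) = -1.000
  β = (-10 - (3)·1.000) / (4) = -3.250

-3.250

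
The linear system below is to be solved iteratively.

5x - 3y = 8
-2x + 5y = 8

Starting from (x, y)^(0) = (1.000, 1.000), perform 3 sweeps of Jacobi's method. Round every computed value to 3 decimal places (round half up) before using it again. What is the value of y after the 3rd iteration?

Iteration 1:
  x = (8 - (-3)·1.000) / (5) = 2.200
  y = (8 - (-2)·1.000) / (5) = 2.000
Iteration 2:
  x = (8 - (-3)·2.000) / (5) = 2.800
  y = (8 - (-2)·2.200) / (5) = 2.480
Iteration 3:
  x = (8 - (-3)·2.480) / (5) = 3.088
  y = (8 - (-2)·2.800) / (5) = 2.720

2.720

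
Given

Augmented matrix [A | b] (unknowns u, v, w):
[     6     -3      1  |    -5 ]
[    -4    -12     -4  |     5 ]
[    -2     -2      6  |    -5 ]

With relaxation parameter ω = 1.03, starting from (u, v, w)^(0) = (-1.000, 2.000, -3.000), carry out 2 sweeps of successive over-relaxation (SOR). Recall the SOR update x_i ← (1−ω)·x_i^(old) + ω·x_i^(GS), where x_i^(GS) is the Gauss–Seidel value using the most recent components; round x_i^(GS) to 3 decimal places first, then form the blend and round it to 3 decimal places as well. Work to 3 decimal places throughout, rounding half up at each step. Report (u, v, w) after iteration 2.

(-0.656, -0.069, -1.095)

Iteration 1:
  u: GS value = (-5 - (-3)·2.000 - (1)·-3.000) / (6) = 0.667;  u ← (1−ω)·-1.000 + ω·0.667 = 0.717
  v: GS value = (5 - (-4)·0.717 - (-4)·-3.000) / (-12) = 0.344;  v ← (1−ω)·2.000 + ω·0.344 = 0.294
  w: GS value = (-5 - (-2)·0.717 - (-2)·0.294) / (6) = -0.496;  w ← (1−ω)·-3.000 + ω·-0.496 = -0.421
Iteration 2:
  u: GS value = (-5 - (-3)·0.294 - (1)·-0.421) / (6) = -0.616;  u ← (1−ω)·0.717 + ω·-0.616 = -0.656
  v: GS value = (5 - (-4)·-0.656 - (-4)·-0.421) / (-12) = -0.058;  v ← (1−ω)·0.294 + ω·-0.058 = -0.069
  w: GS value = (-5 - (-2)·-0.656 - (-2)·-0.069) / (6) = -1.075;  w ← (1−ω)·-0.421 + ω·-1.075 = -1.095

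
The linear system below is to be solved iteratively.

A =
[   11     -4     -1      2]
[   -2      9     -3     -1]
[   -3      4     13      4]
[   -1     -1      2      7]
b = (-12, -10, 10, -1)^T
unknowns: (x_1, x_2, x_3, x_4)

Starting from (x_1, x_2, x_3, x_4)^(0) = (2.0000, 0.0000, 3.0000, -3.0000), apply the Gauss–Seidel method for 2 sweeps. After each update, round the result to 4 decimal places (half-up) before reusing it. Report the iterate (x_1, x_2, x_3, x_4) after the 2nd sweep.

Iteration 1:
  x_1 = (-12 - (-4)·0.0000 - (-1)·3.0000 - (2)·-3.0000) / (11) = -0.2727
  x_2 = (-10 - (-2)·-0.2727 - (-3)·3.0000 - (-1)·-3.0000) / (9) = -0.5050
  x_3 = (10 - (-3)·-0.2727 - (4)·-0.5050 - (4)·-3.0000) / (13) = 1.7848
  x_4 = (-1 - (-1)·-0.2727 - (-1)·-0.5050 - (2)·1.7848) / (7) = -0.7639
Iteration 2:
  x_1 = (-12 - (-4)·-0.5050 - (-1)·1.7848 - (2)·-0.7639) / (11) = -0.9734
  x_2 = (-10 - (-2)·-0.9734 - (-3)·1.7848 - (-1)·-0.7639) / (9) = -0.8174
  x_3 = (10 - (-3)·-0.9734 - (4)·-0.8174 - (4)·-0.7639) / (13) = 1.0312
  x_4 = (-1 - (-1)·-0.9734 - (-1)·-0.8174 - (2)·1.0312) / (7) = -0.6933

(-0.9734, -0.8174, 1.0312, -0.6933)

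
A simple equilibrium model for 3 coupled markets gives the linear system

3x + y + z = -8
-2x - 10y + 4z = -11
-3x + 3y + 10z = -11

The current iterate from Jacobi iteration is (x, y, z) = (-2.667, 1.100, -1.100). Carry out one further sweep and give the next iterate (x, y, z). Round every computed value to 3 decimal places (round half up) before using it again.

(-2.667, 1.193, -2.230)

One sweep:
  x = (-8 - (1)·1.100 - (1)·-1.100) / (3) = -2.667
  y = (-11 - (-2)·-2.667 - (4)·-1.100) / (-10) = 1.193
  z = (-11 - (-3)·-2.667 - (3)·1.100) / (10) = -2.230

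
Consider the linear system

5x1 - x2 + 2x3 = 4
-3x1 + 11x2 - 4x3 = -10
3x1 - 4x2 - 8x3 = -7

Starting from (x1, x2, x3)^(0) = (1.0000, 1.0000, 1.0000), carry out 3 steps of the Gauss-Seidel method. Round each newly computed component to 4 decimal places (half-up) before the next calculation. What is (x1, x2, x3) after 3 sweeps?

Iteration 1:
  x1 = (4 - (-1)·1.0000 - (2)·1.0000) / (5) = 0.6000
  x2 = (-10 - (-3)·0.6000 - (-4)·1.0000) / (11) = -0.3818
  x3 = (-7 - (3)·0.6000 - (-4)·-0.3818) / (-8) = 1.2909
Iteration 2:
  x1 = (4 - (-1)·-0.3818 - (2)·1.2909) / (5) = 0.2073
  x2 = (-10 - (-3)·0.2073 - (-4)·1.2909) / (11) = -0.3831
  x3 = (-7 - (3)·0.2073 - (-4)·-0.3831) / (-8) = 1.1443
Iteration 3:
  x1 = (4 - (-1)·-0.3831 - (2)·1.1443) / (5) = 0.2657
  x2 = (-10 - (-3)·0.2657 - (-4)·1.1443) / (11) = -0.4205
  x3 = (-7 - (3)·0.2657 - (-4)·-0.4205) / (-8) = 1.1849

(0.2657, -0.4205, 1.1849)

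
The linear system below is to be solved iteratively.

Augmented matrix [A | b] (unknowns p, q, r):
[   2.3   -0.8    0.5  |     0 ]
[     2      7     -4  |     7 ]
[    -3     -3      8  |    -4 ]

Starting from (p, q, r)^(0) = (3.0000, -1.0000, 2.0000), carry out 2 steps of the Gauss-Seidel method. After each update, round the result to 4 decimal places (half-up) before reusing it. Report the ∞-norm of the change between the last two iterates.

Iteration 1:
  p = (0 - (-0.8)·-1.0000 - (0.5)·2.0000) / (2.3) = -0.7826
  q = (7 - (2)·-0.7826 - (-4)·2.0000) / (7) = 2.3665
  r = (-4 - (-3)·-0.7826 - (-3)·2.3665) / (8) = 0.0940
Iteration 2:
  p = (0 - (-0.8)·2.3665 - (0.5)·0.0940) / (2.3) = 0.8027
  q = (7 - (2)·0.8027 - (-4)·0.0940) / (7) = 0.8244
  r = (-4 - (-3)·0.8027 - (-3)·0.8244) / (8) = 0.1102
Change: (1.5853, -1.5421, 0.0162) → max |·| = 1.5853

1.5853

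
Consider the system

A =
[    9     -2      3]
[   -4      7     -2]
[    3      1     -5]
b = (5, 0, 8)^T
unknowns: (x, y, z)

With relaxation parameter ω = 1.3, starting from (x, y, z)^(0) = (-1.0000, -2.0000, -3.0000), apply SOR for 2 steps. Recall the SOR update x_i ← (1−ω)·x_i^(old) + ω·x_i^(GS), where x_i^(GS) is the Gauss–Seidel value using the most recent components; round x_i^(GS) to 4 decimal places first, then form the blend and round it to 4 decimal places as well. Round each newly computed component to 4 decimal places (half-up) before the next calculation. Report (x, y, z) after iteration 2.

Iteration 1:
  x: GS value = (5 - (-2)·-2.0000 - (3)·-3.0000) / (9) = 1.1111;  x ← (1−ω)·-1.0000 + ω·1.1111 = 1.7444
  y: GS value = (0 - (-4)·1.7444 - (-2)·-3.0000) / (7) = 0.1397;  y ← (1−ω)·-2.0000 + ω·0.1397 = 0.7816
  z: GS value = (8 - (3)·1.7444 - (1)·0.7816) / (-5) = -0.3970;  z ← (1−ω)·-3.0000 + ω·-0.3970 = 0.3839
Iteration 2:
  x: GS value = (5 - (-2)·0.7816 - (3)·0.3839) / (9) = 0.6013;  x ← (1−ω)·1.7444 + ω·0.6013 = 0.2584
  y: GS value = (0 - (-4)·0.2584 - (-2)·0.3839) / (7) = 0.2573;  y ← (1−ω)·0.7816 + ω·0.2573 = 0.1000
  z: GS value = (8 - (3)·0.2584 - (1)·0.1000) / (-5) = -1.4250;  z ← (1−ω)·0.3839 + ω·-1.4250 = -1.9677

(0.2584, 0.1000, -1.9677)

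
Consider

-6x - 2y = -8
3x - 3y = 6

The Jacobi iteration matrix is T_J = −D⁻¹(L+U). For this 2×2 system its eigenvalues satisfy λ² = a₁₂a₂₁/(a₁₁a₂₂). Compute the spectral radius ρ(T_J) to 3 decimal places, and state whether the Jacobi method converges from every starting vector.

a₁₂a₂₁/(a₁₁a₂₂) = (-2)·(3) / ((-6)·(-3)) = -0.333333
ρ = √|-0.333333| = √0.333333 = 0.577
ρ < 1, so Jacobi converges

0.577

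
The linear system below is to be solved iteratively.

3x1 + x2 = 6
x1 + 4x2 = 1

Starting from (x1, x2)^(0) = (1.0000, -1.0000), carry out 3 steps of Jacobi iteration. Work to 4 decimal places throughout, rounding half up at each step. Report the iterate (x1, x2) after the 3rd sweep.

(2.1111, -0.2500)

Iteration 1:
  x1 = (6 - (1)·-1.0000) / (3) = 2.3333
  x2 = (1 - (1)·1.0000) / (4) = 0.0000
Iteration 2:
  x1 = (6 - (1)·0.0000) / (3) = 2.0000
  x2 = (1 - (1)·2.3333) / (4) = -0.3333
Iteration 3:
  x1 = (6 - (1)·-0.3333) / (3) = 2.1111
  x2 = (1 - (1)·2.0000) / (4) = -0.2500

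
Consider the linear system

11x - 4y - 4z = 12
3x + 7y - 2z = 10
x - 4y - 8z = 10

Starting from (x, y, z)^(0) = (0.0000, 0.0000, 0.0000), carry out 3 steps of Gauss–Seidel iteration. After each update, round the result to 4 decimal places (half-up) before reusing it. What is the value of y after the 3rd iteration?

0.6793

Iteration 1:
  x = (12 - (-4)·0.0000 - (-4)·0.0000) / (11) = 1.0909
  y = (10 - (3)·1.0909 - (-2)·0.0000) / (7) = 0.9610
  z = (10 - (1)·1.0909 - (-4)·0.9610) / (-8) = -1.5941
Iteration 2:
  x = (12 - (-4)·0.9610 - (-4)·-1.5941) / (11) = 0.8607
  y = (10 - (3)·0.8607 - (-2)·-1.5941) / (7) = 0.6042
  z = (10 - (1)·0.8607 - (-4)·0.6042) / (-8) = -1.4445
Iteration 3:
  x = (12 - (-4)·0.6042 - (-4)·-1.4445) / (11) = 0.7853
  y = (10 - (3)·0.7853 - (-2)·-1.4445) / (7) = 0.6793
  z = (10 - (1)·0.7853 - (-4)·0.6793) / (-8) = -1.4915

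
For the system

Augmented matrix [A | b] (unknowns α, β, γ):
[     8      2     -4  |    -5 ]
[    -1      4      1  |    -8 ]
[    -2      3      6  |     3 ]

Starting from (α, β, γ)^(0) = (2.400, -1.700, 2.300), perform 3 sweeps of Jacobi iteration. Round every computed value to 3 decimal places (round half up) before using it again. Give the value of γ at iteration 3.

1.965

Iteration 1:
  α = (-5 - (2)·-1.700 - (-4)·2.300) / (8) = 0.950
  β = (-8 - (-1)·2.400 - (1)·2.300) / (4) = -1.975
  γ = (3 - (-2)·2.400 - (3)·-1.700) / (6) = 2.150
Iteration 2:
  α = (-5 - (2)·-1.975 - (-4)·2.150) / (8) = 0.944
  β = (-8 - (-1)·0.950 - (1)·2.150) / (4) = -2.300
  γ = (3 - (-2)·0.950 - (3)·-1.975) / (6) = 1.804
Iteration 3:
  α = (-5 - (2)·-2.300 - (-4)·1.804) / (8) = 0.852
  β = (-8 - (-1)·0.944 - (1)·1.804) / (4) = -2.215
  γ = (3 - (-2)·0.944 - (3)·-2.300) / (6) = 1.965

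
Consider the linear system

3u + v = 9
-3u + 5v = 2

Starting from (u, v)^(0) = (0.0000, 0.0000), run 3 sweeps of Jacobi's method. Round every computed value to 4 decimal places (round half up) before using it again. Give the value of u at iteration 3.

2.2667

Iteration 1:
  u = (9 - (1)·0.0000) / (3) = 3.0000
  v = (2 - (-3)·0.0000) / (5) = 0.4000
Iteration 2:
  u = (9 - (1)·0.4000) / (3) = 2.8667
  v = (2 - (-3)·3.0000) / (5) = 2.2000
Iteration 3:
  u = (9 - (1)·2.2000) / (3) = 2.2667
  v = (2 - (-3)·2.8667) / (5) = 2.1200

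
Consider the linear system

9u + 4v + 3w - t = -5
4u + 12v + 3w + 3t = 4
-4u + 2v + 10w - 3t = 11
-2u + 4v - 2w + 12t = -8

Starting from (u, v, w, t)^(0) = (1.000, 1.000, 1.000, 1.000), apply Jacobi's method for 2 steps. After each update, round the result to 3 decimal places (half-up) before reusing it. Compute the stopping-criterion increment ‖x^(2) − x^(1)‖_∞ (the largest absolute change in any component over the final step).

Iteration 1:
  u = (-5 - (4)·1.000 - (3)·1.000 - (-1)·1.000) / (9) = -1.222
  v = (4 - (4)·1.000 - (3)·1.000 - (3)·1.000) / (12) = -0.500
  w = (11 - (-4)·1.000 - (2)·1.000 - (-3)·1.000) / (10) = 1.600
  t = (-8 - (-2)·1.000 - (4)·1.000 - (-2)·1.000) / (12) = -0.667
Iteration 2:
  u = (-5 - (4)·-0.500 - (3)·1.600 - (-1)·-0.667) / (9) = -0.941
  v = (4 - (4)·-1.222 - (3)·1.600 - (3)·-0.667) / (12) = 0.507
  w = (11 - (-4)·-1.222 - (2)·-0.500 - (-3)·-0.667) / (10) = 0.511
  t = (-8 - (-2)·-1.222 - (4)·-0.500 - (-2)·1.600) / (12) = -0.437
Change: (0.281, 1.007, -1.089, 0.230) → max |·| = 1.089

1.089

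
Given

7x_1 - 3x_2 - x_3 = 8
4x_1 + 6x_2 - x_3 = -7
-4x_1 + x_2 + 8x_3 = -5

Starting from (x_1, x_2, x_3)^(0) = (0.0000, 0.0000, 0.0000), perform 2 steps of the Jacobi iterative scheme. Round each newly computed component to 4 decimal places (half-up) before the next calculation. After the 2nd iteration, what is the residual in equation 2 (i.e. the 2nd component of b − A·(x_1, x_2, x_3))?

Iteration 1:
  x_1 = (8 - (-3)·0.0000 - (-1)·0.0000) / (7) = 1.1429
  x_2 = (-7 - (4)·0.0000 - (-1)·0.0000) / (6) = -1.1667
  x_3 = (-5 - (-4)·0.0000 - (1)·0.0000) / (8) = -0.6250
Iteration 2:
  x_1 = (8 - (-3)·-1.1667 - (-1)·-0.6250) / (7) = 0.5536
  x_2 = (-7 - (4)·1.1429 - (-1)·-0.6250) / (6) = -2.0328
  x_3 = (-5 - (-4)·1.1429 - (1)·-1.1667) / (8) = 0.0923
Residual b − A·x = (-1.8813, 3.0747, -1.4912)

3.0747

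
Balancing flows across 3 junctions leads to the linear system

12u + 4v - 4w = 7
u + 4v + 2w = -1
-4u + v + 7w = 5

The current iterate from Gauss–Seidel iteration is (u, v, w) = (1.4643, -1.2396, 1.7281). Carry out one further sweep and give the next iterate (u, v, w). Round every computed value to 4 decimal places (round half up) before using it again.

One sweep:
  u = (7 - (4)·-1.2396 - (-4)·1.7281) / (12) = 1.5726
  v = (-1 - (1)·1.5726 - (2)·1.7281) / (4) = -1.5072
  w = (5 - (-4)·1.5726 - (1)·-1.5072) / (7) = 1.8282

(1.5726, -1.5072, 1.8282)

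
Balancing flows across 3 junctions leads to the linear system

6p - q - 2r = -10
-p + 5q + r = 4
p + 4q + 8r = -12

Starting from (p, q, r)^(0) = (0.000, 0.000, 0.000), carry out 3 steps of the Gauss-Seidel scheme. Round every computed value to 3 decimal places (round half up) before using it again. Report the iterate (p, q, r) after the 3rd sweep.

Iteration 1:
  p = (-10 - (-1)·0.000 - (-2)·0.000) / (6) = -1.667
  q = (4 - (-1)·-1.667 - (1)·0.000) / (5) = 0.467
  r = (-12 - (1)·-1.667 - (4)·0.467) / (8) = -1.525
Iteration 2:
  p = (-10 - (-1)·0.467 - (-2)·-1.525) / (6) = -2.097
  q = (4 - (-1)·-2.097 - (1)·-1.525) / (5) = 0.686
  r = (-12 - (1)·-2.097 - (4)·0.686) / (8) = -1.581
Iteration 3:
  p = (-10 - (-1)·0.686 - (-2)·-1.581) / (6) = -2.079
  q = (4 - (-1)·-2.079 - (1)·-1.581) / (5) = 0.700
  r = (-12 - (1)·-2.079 - (4)·0.700) / (8) = -1.590

(-2.079, 0.700, -1.590)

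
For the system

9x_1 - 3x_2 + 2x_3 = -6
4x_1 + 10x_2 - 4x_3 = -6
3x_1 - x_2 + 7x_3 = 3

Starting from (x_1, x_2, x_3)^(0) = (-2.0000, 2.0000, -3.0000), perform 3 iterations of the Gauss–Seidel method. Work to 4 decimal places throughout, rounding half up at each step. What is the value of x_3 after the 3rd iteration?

Iteration 1:
  x_1 = (-6 - (-3)·2.0000 - (2)·-3.0000) / (9) = 0.6667
  x_2 = (-6 - (4)·0.6667 - (-4)·-3.0000) / (10) = -2.0667
  x_3 = (3 - (3)·0.6667 - (-1)·-2.0667) / (7) = -0.1524
Iteration 2:
  x_1 = (-6 - (-3)·-2.0667 - (2)·-0.1524) / (9) = -1.3217
  x_2 = (-6 - (4)·-1.3217 - (-4)·-0.1524) / (10) = -0.1323
  x_3 = (3 - (3)·-1.3217 - (-1)·-0.1323) / (7) = 0.9761
Iteration 3:
  x_1 = (-6 - (-3)·-0.1323 - (2)·0.9761) / (9) = -0.9277
  x_2 = (-6 - (4)·-0.9277 - (-4)·0.9761) / (10) = 0.1615
  x_3 = (3 - (3)·-0.9277 - (-1)·0.1615) / (7) = 0.8492

0.8492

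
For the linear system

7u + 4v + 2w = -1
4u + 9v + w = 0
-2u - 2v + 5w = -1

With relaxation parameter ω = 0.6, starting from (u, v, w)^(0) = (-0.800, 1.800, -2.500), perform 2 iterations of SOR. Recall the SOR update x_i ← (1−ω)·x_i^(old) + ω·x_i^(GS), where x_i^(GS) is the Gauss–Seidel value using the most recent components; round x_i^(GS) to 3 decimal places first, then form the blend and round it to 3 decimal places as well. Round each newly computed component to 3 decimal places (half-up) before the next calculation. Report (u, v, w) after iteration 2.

Iteration 1:
  u: GS value = (-1 - (4)·1.800 - (2)·-2.500) / (7) = -0.457;  u ← (1−ω)·-0.800 + ω·-0.457 = -0.594
  v: GS value = (0 - (4)·-0.594 - (1)·-2.500) / (9) = 0.542;  v ← (1−ω)·1.800 + ω·0.542 = 1.045
  w: GS value = (-1 - (-2)·-0.594 - (-2)·1.045) / (5) = -0.020;  w ← (1−ω)·-2.500 + ω·-0.020 = -1.012
Iteration 2:
  u: GS value = (-1 - (4)·1.045 - (2)·-1.012) / (7) = -0.451;  u ← (1−ω)·-0.594 + ω·-0.451 = -0.508
  v: GS value = (0 - (4)·-0.508 - (1)·-1.012) / (9) = 0.338;  v ← (1−ω)·1.045 + ω·0.338 = 0.621
  w: GS value = (-1 - (-2)·-0.508 - (-2)·0.621) / (5) = -0.155;  w ← (1−ω)·-1.012 + ω·-0.155 = -0.498

(-0.508, 0.621, -0.498)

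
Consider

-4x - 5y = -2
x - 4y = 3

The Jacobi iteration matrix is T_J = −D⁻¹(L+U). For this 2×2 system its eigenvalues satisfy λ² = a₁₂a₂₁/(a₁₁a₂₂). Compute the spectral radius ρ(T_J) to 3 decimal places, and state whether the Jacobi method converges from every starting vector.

0.559

a₁₂a₂₁/(a₁₁a₂₂) = (-5)·(1) / ((-4)·(-4)) = -0.312500
ρ = √|-0.312500| = √0.312500 = 0.559
ρ < 1, so Jacobi converges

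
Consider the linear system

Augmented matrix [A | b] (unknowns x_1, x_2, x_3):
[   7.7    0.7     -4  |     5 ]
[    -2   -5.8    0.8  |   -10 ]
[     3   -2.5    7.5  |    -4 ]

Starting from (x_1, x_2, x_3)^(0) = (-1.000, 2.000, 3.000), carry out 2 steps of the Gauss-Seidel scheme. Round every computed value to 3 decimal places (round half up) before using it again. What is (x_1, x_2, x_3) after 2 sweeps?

(0.070, 1.581, -0.034)

Iteration 1:
  x_1 = (5 - (0.7)·2.000 - (-4)·3.000) / (7.7) = 2.026
  x_2 = (-10 - (-2)·2.026 - (0.8)·3.000) / (-5.8) = 1.439
  x_3 = (-4 - (3)·2.026 - (-2.5)·1.439) / (7.5) = -0.864
Iteration 2:
  x_1 = (5 - (0.7)·1.439 - (-4)·-0.864) / (7.7) = 0.070
  x_2 = (-10 - (-2)·0.070 - (0.8)·-0.864) / (-5.8) = 1.581
  x_3 = (-4 - (3)·0.070 - (-2.5)·1.581) / (7.5) = -0.034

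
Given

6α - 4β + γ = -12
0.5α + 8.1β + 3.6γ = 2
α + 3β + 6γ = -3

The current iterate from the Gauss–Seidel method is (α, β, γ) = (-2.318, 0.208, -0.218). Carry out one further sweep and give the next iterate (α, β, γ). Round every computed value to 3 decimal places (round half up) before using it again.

One sweep:
  α = (-12 - (-4)·0.208 - (1)·-0.218) / (6) = -1.825
  β = (2 - (0.5)·-1.825 - (3.6)·-0.218) / (8.1) = 0.456
  γ = (-3 - (1)·-1.825 - (3)·0.456) / (6) = -0.424

(-1.825, 0.456, -0.424)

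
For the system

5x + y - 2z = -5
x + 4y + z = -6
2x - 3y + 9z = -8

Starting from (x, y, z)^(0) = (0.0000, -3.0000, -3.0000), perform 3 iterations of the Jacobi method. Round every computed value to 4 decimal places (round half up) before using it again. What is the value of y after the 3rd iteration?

-0.9028

Iteration 1:
  x = (-5 - (1)·-3.0000 - (-2)·-3.0000) / (5) = -1.6000
  y = (-6 - (1)·0.0000 - (1)·-3.0000) / (4) = -0.7500
  z = (-8 - (2)·0.0000 - (-3)·-3.0000) / (9) = -1.8889
Iteration 2:
  x = (-5 - (1)·-0.7500 - (-2)·-1.8889) / (5) = -1.6056
  y = (-6 - (1)·-1.6000 - (1)·-1.8889) / (4) = -0.6278
  z = (-8 - (2)·-1.6000 - (-3)·-0.7500) / (9) = -0.7833
Iteration 3:
  x = (-5 - (1)·-0.6278 - (-2)·-0.7833) / (5) = -1.1878
  y = (-6 - (1)·-1.6056 - (1)·-0.7833) / (4) = -0.9028
  z = (-8 - (2)·-1.6056 - (-3)·-0.6278) / (9) = -0.7414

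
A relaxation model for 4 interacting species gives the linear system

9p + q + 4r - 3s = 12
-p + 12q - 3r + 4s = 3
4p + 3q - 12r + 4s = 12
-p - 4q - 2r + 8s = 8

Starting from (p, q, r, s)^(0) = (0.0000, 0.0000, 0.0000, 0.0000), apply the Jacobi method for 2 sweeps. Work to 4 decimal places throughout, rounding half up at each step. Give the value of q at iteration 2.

-0.2222

Iteration 1:
  p = (12 - (1)·0.0000 - (4)·0.0000 - (-3)·0.0000) / (9) = 1.3333
  q = (3 - (-1)·0.0000 - (-3)·0.0000 - (4)·0.0000) / (12) = 0.2500
  r = (12 - (4)·0.0000 - (3)·0.0000 - (4)·0.0000) / (-12) = -1.0000
  s = (8 - (-1)·0.0000 - (-4)·0.0000 - (-2)·0.0000) / (8) = 1.0000
Iteration 2:
  p = (12 - (1)·0.2500 - (4)·-1.0000 - (-3)·1.0000) / (9) = 2.0833
  q = (3 - (-1)·1.3333 - (-3)·-1.0000 - (4)·1.0000) / (12) = -0.2222
  r = (12 - (4)·1.3333 - (3)·0.2500 - (4)·1.0000) / (-12) = -0.1597
  s = (8 - (-1)·1.3333 - (-4)·0.2500 - (-2)·-1.0000) / (8) = 1.0417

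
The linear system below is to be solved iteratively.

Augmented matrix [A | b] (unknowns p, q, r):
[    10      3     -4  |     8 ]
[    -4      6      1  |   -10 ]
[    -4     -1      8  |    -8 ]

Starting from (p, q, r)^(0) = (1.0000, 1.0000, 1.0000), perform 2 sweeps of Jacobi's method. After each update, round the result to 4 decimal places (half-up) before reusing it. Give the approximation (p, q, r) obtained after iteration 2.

Iteration 1:
  p = (8 - (3)·1.0000 - (-4)·1.0000) / (10) = 0.9000
  q = (-10 - (-4)·1.0000 - (1)·1.0000) / (6) = -1.1667
  r = (-8 - (-4)·1.0000 - (-1)·1.0000) / (8) = -0.3750
Iteration 2:
  p = (8 - (3)·-1.1667 - (-4)·-0.3750) / (10) = 1.0000
  q = (-10 - (-4)·0.9000 - (1)·-0.3750) / (6) = -1.0042
  r = (-8 - (-4)·0.9000 - (-1)·-1.1667) / (8) = -0.6958

(1.0000, -1.0042, -0.6958)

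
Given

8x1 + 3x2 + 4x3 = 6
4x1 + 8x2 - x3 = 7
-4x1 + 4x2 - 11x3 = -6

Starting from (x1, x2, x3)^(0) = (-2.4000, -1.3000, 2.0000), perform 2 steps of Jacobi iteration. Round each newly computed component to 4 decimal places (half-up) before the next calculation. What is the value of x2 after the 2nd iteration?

Iteration 1:
  x1 = (6 - (3)·-1.3000 - (4)·2.0000) / (8) = 0.2375
  x2 = (7 - (4)·-2.4000 - (-1)·2.0000) / (8) = 2.3250
  x3 = (-6 - (-4)·-2.4000 - (4)·-1.3000) / (-11) = 0.9455
Iteration 2:
  x1 = (6 - (3)·2.3250 - (4)·0.9455) / (8) = -0.5946
  x2 = (7 - (4)·0.2375 - (-1)·0.9455) / (8) = 0.8744
  x3 = (-6 - (-4)·0.2375 - (4)·2.3250) / (-11) = 1.3045

0.8744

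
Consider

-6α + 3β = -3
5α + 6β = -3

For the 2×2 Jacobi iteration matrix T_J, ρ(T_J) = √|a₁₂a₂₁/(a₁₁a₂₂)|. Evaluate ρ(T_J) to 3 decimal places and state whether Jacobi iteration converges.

0.645

a₁₂a₂₁/(a₁₁a₂₂) = (3)·(5) / ((-6)·(6)) = -0.416667
ρ = √|-0.416667| = √0.416667 = 0.645
ρ < 1, so Jacobi converges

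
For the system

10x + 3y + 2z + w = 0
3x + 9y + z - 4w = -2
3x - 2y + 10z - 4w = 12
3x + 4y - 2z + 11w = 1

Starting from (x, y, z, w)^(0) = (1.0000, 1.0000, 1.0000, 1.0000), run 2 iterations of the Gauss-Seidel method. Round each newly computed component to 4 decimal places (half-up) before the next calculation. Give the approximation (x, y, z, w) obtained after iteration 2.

Iteration 1:
  x = (0 - (3)·1.0000 - (2)·1.0000 - (1)·1.0000) / (10) = -0.6000
  y = (-2 - (3)·-0.6000 - (1)·1.0000 - (-4)·1.0000) / (9) = 0.3111
  z = (12 - (3)·-0.6000 - (-2)·0.3111 - (-4)·1.0000) / (10) = 1.8422
  w = (1 - (3)·-0.6000 - (4)·0.3111 - (-2)·1.8422) / (11) = 0.4764
Iteration 2:
  x = (0 - (3)·0.3111 - (2)·1.8422 - (1)·0.4764) / (10) = -0.5094
  y = (-2 - (3)·-0.5094 - (1)·1.8422 - (-4)·0.4764) / (9) = -0.0454
  z = (12 - (3)·-0.5094 - (-2)·-0.0454 - (-4)·0.4764) / (10) = 1.5343
  w = (1 - (3)·-0.5094 - (4)·-0.0454 - (-2)·1.5343) / (11) = 0.5253

(-0.5094, -0.0454, 1.5343, 0.5253)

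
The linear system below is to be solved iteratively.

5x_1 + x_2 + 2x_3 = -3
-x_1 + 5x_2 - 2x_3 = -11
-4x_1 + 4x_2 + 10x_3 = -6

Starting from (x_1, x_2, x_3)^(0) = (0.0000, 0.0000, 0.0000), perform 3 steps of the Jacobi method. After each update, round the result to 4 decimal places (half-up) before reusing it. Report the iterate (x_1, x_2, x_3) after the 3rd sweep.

Iteration 1:
  x_1 = (-3 - (1)·0.0000 - (2)·0.0000) / (5) = -0.6000
  x_2 = (-11 - (-1)·0.0000 - (-2)·0.0000) / (5) = -2.2000
  x_3 = (-6 - (-4)·0.0000 - (4)·0.0000) / (10) = -0.6000
Iteration 2:
  x_1 = (-3 - (1)·-2.2000 - (2)·-0.6000) / (5) = 0.0800
  x_2 = (-11 - (-1)·-0.6000 - (-2)·-0.6000) / (5) = -2.5600
  x_3 = (-6 - (-4)·-0.6000 - (4)·-2.2000) / (10) = 0.0400
Iteration 3:
  x_1 = (-3 - (1)·-2.5600 - (2)·0.0400) / (5) = -0.1040
  x_2 = (-11 - (-1)·0.0800 - (-2)·0.0400) / (5) = -2.1680
  x_3 = (-6 - (-4)·0.0800 - (4)·-2.5600) / (10) = 0.4560

(-0.1040, -2.1680, 0.4560)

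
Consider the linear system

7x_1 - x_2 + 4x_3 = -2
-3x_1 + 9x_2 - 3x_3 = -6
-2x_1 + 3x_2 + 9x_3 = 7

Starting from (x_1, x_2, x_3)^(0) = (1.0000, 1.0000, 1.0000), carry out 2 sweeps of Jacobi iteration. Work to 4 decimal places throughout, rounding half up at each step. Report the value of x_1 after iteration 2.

Iteration 1:
  x_1 = (-2 - (-1)·1.0000 - (4)·1.0000) / (7) = -0.7143
  x_2 = (-6 - (-3)·1.0000 - (-3)·1.0000) / (9) = 0.0000
  x_3 = (7 - (-2)·1.0000 - (3)·1.0000) / (9) = 0.6667
Iteration 2:
  x_1 = (-2 - (-1)·0.0000 - (4)·0.6667) / (7) = -0.6667
  x_2 = (-6 - (-3)·-0.7143 - (-3)·0.6667) / (9) = -0.6825
  x_3 = (7 - (-2)·-0.7143 - (3)·0.0000) / (9) = 0.6190

-0.6667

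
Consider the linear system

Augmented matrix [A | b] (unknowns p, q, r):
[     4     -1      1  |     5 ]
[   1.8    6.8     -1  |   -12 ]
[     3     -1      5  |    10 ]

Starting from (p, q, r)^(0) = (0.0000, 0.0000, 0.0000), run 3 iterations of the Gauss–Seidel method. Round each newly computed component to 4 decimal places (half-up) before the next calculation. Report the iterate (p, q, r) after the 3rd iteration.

Iteration 1:
  p = (5 - (-1)·0.0000 - (1)·0.0000) / (4) = 1.2500
  q = (-12 - (1.8)·1.2500 - (-1)·0.0000) / (6.8) = -2.0956
  r = (10 - (3)·1.2500 - (-1)·-2.0956) / (5) = 0.8309
Iteration 2:
  p = (5 - (-1)·-2.0956 - (1)·0.8309) / (4) = 0.5184
  q = (-12 - (1.8)·0.5184 - (-1)·0.8309) / (6.8) = -1.7797
  r = (10 - (3)·0.5184 - (-1)·-1.7797) / (5) = 1.3330
Iteration 3:
  p = (5 - (-1)·-1.7797 - (1)·1.3330) / (4) = 0.4718
  q = (-12 - (1.8)·0.4718 - (-1)·1.3330) / (6.8) = -1.6936
  r = (10 - (3)·0.4718 - (-1)·-1.6936) / (5) = 1.3782

(0.4718, -1.6936, 1.3782)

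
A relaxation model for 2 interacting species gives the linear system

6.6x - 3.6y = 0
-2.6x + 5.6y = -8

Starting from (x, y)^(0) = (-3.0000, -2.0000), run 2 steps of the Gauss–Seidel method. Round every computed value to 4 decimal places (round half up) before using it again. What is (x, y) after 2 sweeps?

(-1.0555, -1.9186)

Iteration 1:
  x = (0 - (-3.6)·-2.0000) / (6.6) = -1.0909
  y = (-8 - (-2.6)·-1.0909) / (5.6) = -1.9351
Iteration 2:
  x = (0 - (-3.6)·-1.9351) / (6.6) = -1.0555
  y = (-8 - (-2.6)·-1.0555) / (5.6) = -1.9186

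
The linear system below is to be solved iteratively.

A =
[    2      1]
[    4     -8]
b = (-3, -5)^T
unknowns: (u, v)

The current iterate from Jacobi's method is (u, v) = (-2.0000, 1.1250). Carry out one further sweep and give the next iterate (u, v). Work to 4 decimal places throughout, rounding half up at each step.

One sweep:
  u = (-3 - (1)·1.1250) / (2) = -2.0625
  v = (-5 - (4)·-2.0000) / (-8) = -0.3750

(-2.0625, -0.3750)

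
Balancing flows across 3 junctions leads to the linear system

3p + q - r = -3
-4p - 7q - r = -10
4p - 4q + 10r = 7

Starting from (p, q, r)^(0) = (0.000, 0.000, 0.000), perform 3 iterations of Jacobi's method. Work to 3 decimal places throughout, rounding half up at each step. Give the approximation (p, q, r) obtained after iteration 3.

Iteration 1:
  p = (-3 - (1)·0.000 - (-1)·0.000) / (3) = -1.000
  q = (-10 - (-4)·0.000 - (-1)·0.000) / (-7) = 1.429
  r = (7 - (4)·0.000 - (-4)·0.000) / (10) = 0.700
Iteration 2:
  p = (-3 - (1)·1.429 - (-1)·0.700) / (3) = -1.243
  q = (-10 - (-4)·-1.000 - (-1)·0.700) / (-7) = 1.900
  r = (7 - (4)·-1.000 - (-4)·1.429) / (10) = 1.672
Iteration 3:
  p = (-3 - (1)·1.900 - (-1)·1.672) / (3) = -1.076
  q = (-10 - (-4)·-1.243 - (-1)·1.672) / (-7) = 1.900
  r = (7 - (4)·-1.243 - (-4)·1.900) / (10) = 1.957

(-1.076, 1.900, 1.957)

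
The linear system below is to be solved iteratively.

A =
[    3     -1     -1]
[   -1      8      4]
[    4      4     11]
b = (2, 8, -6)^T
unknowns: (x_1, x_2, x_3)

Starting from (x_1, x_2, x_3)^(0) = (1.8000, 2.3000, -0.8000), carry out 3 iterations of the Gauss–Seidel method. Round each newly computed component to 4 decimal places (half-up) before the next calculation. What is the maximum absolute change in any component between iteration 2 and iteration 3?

Iteration 1:
  x_1 = (2 - (-1)·2.3000 - (-1)·-0.8000) / (3) = 1.1667
  x_2 = (8 - (-1)·1.1667 - (4)·-0.8000) / (8) = 1.5458
  x_3 = (-6 - (4)·1.1667 - (4)·1.5458) / (11) = -1.5318
Iteration 2:
  x_1 = (2 - (-1)·1.5458 - (-1)·-1.5318) / (3) = 0.6713
  x_2 = (8 - (-1)·0.6713 - (4)·-1.5318) / (8) = 1.8498
  x_3 = (-6 - (4)·0.6713 - (4)·1.8498) / (11) = -1.4622
Iteration 3:
  x_1 = (2 - (-1)·1.8498 - (-1)·-1.4622) / (3) = 0.7959
  x_2 = (8 - (-1)·0.7959 - (4)·-1.4622) / (8) = 1.8306
  x_3 = (-6 - (4)·0.7959 - (4)·1.8306) / (11) = -1.5005
Change: (0.1246, -0.0192, -0.0383) → max |·| = 0.1246

0.1246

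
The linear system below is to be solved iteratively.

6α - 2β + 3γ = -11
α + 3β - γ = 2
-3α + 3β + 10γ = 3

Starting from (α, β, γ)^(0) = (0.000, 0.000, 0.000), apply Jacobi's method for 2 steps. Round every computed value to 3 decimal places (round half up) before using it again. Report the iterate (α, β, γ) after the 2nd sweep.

(-1.761, 1.378, -0.450)

Iteration 1:
  α = (-11 - (-2)·0.000 - (3)·0.000) / (6) = -1.833
  β = (2 - (1)·0.000 - (-1)·0.000) / (3) = 0.667
  γ = (3 - (-3)·0.000 - (3)·0.000) / (10) = 0.300
Iteration 2:
  α = (-11 - (-2)·0.667 - (3)·0.300) / (6) = -1.761
  β = (2 - (1)·-1.833 - (-1)·0.300) / (3) = 1.378
  γ = (3 - (-3)·-1.833 - (3)·0.667) / (10) = -0.450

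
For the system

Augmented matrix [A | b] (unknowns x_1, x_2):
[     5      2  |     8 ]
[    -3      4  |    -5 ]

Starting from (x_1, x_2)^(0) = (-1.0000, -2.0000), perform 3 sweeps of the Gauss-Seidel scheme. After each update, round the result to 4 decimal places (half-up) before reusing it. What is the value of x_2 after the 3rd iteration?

Iteration 1:
  x_1 = (8 - (2)·-2.0000) / (5) = 2.4000
  x_2 = (-5 - (-3)·2.4000) / (4) = 0.5500
Iteration 2:
  x_1 = (8 - (2)·0.5500) / (5) = 1.3800
  x_2 = (-5 - (-3)·1.3800) / (4) = -0.2150
Iteration 3:
  x_1 = (8 - (2)·-0.2150) / (5) = 1.6860
  x_2 = (-5 - (-3)·1.6860) / (4) = 0.0145

0.0145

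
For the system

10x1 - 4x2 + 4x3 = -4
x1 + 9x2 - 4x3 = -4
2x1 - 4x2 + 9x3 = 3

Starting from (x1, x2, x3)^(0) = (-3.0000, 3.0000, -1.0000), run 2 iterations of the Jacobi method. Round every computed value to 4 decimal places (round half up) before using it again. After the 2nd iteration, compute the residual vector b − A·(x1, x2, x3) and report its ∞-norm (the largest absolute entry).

Iteration 1:
  x1 = (-4 - (-4)·3.0000 - (4)·-1.0000) / (10) = 1.2000
  x2 = (-4 - (1)·-3.0000 - (-4)·-1.0000) / (9) = -0.5556
  x3 = (3 - (2)·-3.0000 - (-4)·3.0000) / (9) = 2.3333
Iteration 2:
  x1 = (-4 - (-4)·-0.5556 - (4)·2.3333) / (10) = -1.5556
  x2 = (-4 - (1)·1.2000 - (-4)·2.3333) / (9) = 0.4592
  x3 = (3 - (2)·1.2000 - (-4)·-0.5556) / (9) = -0.1803
Residual b − A·x = (14.1140, -7.2984, 9.5707); ∞-norm = 14.1140

14.1140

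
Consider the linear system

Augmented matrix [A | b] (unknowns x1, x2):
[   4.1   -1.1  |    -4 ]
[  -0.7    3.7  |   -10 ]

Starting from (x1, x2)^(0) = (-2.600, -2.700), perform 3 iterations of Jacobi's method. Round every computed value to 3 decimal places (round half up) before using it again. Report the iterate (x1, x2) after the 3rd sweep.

(-1.787, -3.049)

Iteration 1:
  x1 = (-4 - (-1.1)·-2.700) / (4.1) = -1.700
  x2 = (-10 - (-0.7)·-2.600) / (3.7) = -3.195
Iteration 2:
  x1 = (-4 - (-1.1)·-3.195) / (4.1) = -1.833
  x2 = (-10 - (-0.7)·-1.700) / (3.7) = -3.024
Iteration 3:
  x1 = (-4 - (-1.1)·-3.024) / (4.1) = -1.787
  x2 = (-10 - (-0.7)·-1.833) / (3.7) = -3.049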